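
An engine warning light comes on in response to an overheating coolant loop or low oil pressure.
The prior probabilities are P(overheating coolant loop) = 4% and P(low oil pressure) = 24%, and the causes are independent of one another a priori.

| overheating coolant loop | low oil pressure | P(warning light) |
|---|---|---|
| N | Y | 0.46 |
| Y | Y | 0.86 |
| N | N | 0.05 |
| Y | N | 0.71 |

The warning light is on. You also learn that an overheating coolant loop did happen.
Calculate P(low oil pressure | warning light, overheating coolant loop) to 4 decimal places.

Weight on low oil pressure=true, given the evidence: 0.86·0.24 = 0.206400
Denominator P(warning light | overheating coolant loop): 0.71·0.76 + 0.86·0.24 = 0.746000
Posterior = 0.206400 / 0.746000 ≈ 0.2767

P(low oil pressure | warning light, overheating coolant loop) ≈ 0.2767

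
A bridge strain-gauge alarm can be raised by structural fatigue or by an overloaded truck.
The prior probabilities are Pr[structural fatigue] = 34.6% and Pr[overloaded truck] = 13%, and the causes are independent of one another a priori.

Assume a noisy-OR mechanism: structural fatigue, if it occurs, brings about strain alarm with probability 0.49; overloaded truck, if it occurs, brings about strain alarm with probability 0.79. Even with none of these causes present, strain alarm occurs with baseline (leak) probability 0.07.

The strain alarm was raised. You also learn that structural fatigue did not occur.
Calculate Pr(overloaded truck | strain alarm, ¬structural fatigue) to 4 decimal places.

Under noisy-OR, P(strain alarm | causes) = 1 − (1−0.07)·∏(1−qᵢ) over the active causes.
For the numerator, keep only overloaded truck=true terms: 0.8047×0.13 = 0.104611
Denominator P(strain alarm | ¬structural fatigue): 0.07×0.87 + 0.8047×0.13 = 0.165511
P(overloaded truck | strain alarm, ¬structural fatigue) = 0.104611/0.165511 ≈ 0.6320

Pr(overloaded truck | strain alarm, ¬structural fatigue) ≈ 0.6320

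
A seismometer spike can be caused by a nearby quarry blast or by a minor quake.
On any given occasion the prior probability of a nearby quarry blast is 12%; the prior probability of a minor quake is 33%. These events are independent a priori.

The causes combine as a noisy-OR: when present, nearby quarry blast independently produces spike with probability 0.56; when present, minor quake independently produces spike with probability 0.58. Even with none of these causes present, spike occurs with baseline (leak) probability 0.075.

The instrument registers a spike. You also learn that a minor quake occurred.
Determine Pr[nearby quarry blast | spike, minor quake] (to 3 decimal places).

Pr[nearby quarry blast | spike, minor quake] ≈ 0.156

Under noisy-OR, P(spike | causes) = 1 − (1−0.075)·∏(1−qᵢ) over the active causes.
Sum P(spike|·) weighted by the priors over both values of nearby quarry blast:
  P(spike | minor quake) = 0.6115*0.88 + 0.82906*0.12
        = 0.538120 + 0.099487 = 0.637607
Keeping only the nearby quarry blast-present terms gives 0.099487, so
  P(nearby quarry blast | spike, minor quake) = 0.099487 / 0.637607 ≈ 0.156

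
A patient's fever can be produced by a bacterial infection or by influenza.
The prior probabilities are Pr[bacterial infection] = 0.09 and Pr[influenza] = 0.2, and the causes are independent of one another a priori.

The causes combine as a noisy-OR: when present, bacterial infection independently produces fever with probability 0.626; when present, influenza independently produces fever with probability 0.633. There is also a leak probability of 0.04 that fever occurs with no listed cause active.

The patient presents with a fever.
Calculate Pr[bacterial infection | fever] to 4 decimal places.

Pr[bacterial infection | fever] ≈ 0.2959

Under noisy-OR, P(fever | causes) = 1 − (1−0.04)·∏(1−qᵢ) over the active causes.
Numerator (weight on configurations with bacterial infection): 0.046149 + 0.015628 = 0.061777
Normalizer over all consistent configurations: 0.04·0.91·0.8 + 0.64768·0.91·0.2 + 0.64096·0.09·0.8 + 0.868232·0.09·0.2 = 0.208775
Posterior = 0.061777 / 0.208775 ≈ 0.2959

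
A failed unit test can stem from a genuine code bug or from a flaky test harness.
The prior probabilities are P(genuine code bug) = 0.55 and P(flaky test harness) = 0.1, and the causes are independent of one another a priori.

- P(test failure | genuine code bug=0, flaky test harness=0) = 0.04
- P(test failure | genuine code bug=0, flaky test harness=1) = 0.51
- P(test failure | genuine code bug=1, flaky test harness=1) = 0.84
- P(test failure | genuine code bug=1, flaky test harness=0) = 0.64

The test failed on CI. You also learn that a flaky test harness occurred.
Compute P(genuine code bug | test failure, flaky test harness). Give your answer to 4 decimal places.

P(genuine code bug | test failure, flaky test harness) ≈ 0.6681

Numerator (weight on configurations with genuine code bug): 0.84·0.55 = 0.462000
Normalizer over all consistent configurations: 0.51·0.45 + 0.84·0.55 = 0.691500
Posterior = 0.462000 / 0.691500 ≈ 0.6681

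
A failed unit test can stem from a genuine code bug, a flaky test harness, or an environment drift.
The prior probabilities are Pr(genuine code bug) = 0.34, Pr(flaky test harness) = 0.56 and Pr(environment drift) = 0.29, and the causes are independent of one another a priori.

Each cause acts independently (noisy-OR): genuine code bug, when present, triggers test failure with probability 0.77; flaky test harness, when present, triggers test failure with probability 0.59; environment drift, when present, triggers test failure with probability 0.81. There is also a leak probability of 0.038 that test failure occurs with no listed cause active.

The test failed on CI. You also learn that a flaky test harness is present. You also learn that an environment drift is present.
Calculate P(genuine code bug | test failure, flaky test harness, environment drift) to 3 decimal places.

P(genuine code bug | test failure, flaky test harness, environment drift) ≈ 0.354

Under noisy-OR, P(test failure | causes) = 1 − (1−0.038)·∏(1−qᵢ) over the active causes.
P(test failure | flaky test harness, environment drift) = 0.92506*0.66 + 0.982764*0.34 = 0.610540 + 0.334140 = 0.944680
The genuine code bug-present share is 0.982764*0.34 = 0.334140.
Hence the posterior is 0.334140/0.944680 ≈ 0.354.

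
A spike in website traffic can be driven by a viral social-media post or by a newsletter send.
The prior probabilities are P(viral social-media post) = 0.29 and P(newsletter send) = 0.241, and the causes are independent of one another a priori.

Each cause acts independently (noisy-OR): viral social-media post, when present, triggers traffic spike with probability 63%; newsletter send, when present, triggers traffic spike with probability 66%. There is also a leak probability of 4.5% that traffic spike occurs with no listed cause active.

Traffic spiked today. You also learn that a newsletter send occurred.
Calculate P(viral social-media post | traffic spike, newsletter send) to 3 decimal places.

Under noisy-OR, P(traffic spike | causes) = 1 − (1−0.045)·∏(1−qᵢ) over the active causes.
P(traffic spike | newsletter send) = 0.6753×0.71 + 0.879861×0.29 = 0.479463 + 0.255160 = 0.734623
The viral social-media post-present share is 0.879861×0.29 = 0.255160.
P(viral social-media post | traffic spike, newsletter send) = 0.255160 / 0.734623 ≈ 0.347

P(viral social-media post | traffic spike, newsletter send) ≈ 0.347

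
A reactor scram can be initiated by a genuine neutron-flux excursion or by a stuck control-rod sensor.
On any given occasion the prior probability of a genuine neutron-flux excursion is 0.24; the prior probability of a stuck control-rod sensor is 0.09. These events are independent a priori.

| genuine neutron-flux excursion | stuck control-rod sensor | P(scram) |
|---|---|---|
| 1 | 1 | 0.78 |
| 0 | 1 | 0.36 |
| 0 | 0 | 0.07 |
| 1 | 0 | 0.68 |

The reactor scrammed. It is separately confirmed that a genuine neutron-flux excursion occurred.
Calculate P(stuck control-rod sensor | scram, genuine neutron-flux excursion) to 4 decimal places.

Numerator (weight on configurations with stuck control-rod sensor): 0.78×0.09 = 0.070200
Normalizer over all consistent configurations: 0.68×0.91 + 0.78×0.09 = 0.689000
P(stuck control-rod sensor | scram, genuine neutron-flux excursion) = 0.070200/0.689000 ≈ 0.1019

P(stuck control-rod sensor | scram, genuine neutron-flux excursion) ≈ 0.1019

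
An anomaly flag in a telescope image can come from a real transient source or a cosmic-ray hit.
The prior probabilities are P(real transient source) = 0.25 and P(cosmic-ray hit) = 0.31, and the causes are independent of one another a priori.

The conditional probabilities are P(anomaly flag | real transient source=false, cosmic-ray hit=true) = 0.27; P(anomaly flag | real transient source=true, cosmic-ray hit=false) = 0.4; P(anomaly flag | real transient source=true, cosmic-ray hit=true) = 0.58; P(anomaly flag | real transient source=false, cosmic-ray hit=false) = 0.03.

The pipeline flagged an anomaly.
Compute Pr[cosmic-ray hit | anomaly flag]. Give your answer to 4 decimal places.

For the numerator, keep only cosmic-ray hit=true terms: 0.062775 + 0.044950 = 0.107725
Denominator P(anomaly flag): 0.03·0.75·0.69 + 0.27·0.75·0.31 + 0.4·0.25·0.69 + 0.58·0.25·0.31 = 0.192250
Posterior = 0.107725 / 0.192250 ≈ 0.5603

Pr[cosmic-ray hit | anomaly flag] ≈ 0.5603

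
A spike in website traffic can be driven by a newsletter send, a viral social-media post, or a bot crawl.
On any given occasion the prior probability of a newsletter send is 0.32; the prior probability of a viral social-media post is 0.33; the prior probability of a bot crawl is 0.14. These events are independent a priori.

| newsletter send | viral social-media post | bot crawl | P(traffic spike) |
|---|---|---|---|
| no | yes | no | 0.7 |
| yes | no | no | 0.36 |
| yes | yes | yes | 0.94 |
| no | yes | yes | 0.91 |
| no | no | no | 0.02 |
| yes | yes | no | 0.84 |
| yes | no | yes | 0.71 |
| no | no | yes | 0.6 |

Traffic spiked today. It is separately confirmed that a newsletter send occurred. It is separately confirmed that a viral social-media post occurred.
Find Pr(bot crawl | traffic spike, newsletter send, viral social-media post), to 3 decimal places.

Pr(bot crawl | traffic spike, newsletter send, viral social-media post) ≈ 0.154

P(traffic spike | newsletter send, viral social-media post) = 0.84·0.86 + 0.94·0.14 = 0.722400 + 0.131600 = 0.854000
The bot crawl-present share is 0.94·0.14 = 0.131600.
Hence the posterior is 0.131600/0.854000 ≈ 0.154.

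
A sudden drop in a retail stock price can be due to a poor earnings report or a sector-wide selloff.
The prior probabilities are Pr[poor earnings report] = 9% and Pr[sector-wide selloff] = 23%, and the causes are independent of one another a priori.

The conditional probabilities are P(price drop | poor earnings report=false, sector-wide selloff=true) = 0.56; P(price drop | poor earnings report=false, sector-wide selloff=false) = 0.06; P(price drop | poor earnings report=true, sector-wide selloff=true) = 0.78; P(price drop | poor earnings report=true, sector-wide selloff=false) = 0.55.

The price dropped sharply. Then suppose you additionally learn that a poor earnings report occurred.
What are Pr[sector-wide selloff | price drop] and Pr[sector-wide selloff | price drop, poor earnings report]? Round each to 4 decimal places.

Pr[sector-wide selloff | price drop] ≈ 0.6246; Pr[sector-wide selloff | price drop, poor earnings report] ≈ 0.2976

Enumerate the 4 (poor earnings report, sector-wide selloff) configurations and weight by the priors:
  P(price drop) = 0.06×0.91×0.77 + 0.56×0.91×0.23 + 0.55×0.09×0.77 + 0.78×0.09×0.23
        = 0.042042 + 0.117208 + 0.038115 + 0.016146 = 0.213511
Keeping only the sector-wide selloff-present terms gives 0.133354, so
  P(sector-wide selloff | price drop) = 0.133354 / 0.213511 ≈ 0.6246

Now condition on the additional information:
By total probability over both values of sector-wide selloff:
  P(price drop | poor earnings report) = 0.55·0.77 + 0.78·0.23
        = 0.423500 + 0.179400 = 0.602900
The terms with sector-wide selloff present sum to 0.179400, so
  P(sector-wide selloff | price drop, poor earnings report) = 0.179400 / 0.602900 ≈ 0.2976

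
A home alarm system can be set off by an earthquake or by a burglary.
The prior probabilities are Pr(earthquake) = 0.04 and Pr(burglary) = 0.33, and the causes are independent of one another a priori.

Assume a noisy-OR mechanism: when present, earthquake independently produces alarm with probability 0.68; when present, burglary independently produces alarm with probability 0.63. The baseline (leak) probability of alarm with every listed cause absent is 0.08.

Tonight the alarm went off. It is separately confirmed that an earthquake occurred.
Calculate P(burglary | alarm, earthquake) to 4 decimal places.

Under noisy-OR, P(alarm | causes) = 1 − (1−0.08)·∏(1−qᵢ) over the active causes.
For the numerator, keep only burglary=true terms: 0.891072*0.33 = 0.294054
Denominator P(alarm | earthquake): 0.7056*0.67 + 0.891072*0.33 = 0.766806
P(burglary | alarm, earthquake) = 0.294054/0.766806 ≈ 0.3835

P(burglary | alarm, earthquake) ≈ 0.3835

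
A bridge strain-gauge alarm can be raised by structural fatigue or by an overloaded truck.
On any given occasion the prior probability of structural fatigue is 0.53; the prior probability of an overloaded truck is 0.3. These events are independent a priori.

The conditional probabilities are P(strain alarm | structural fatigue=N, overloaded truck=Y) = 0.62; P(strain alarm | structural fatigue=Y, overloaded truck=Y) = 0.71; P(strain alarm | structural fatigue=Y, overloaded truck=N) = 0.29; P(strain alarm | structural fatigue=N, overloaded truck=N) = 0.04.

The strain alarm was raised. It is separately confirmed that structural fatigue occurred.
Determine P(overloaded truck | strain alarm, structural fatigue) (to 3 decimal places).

Sum P(strain alarm|·) weighted by the priors over both values of overloaded truck:
  P(strain alarm | structural fatigue) = 0.29*0.7 + 0.71*0.3
        = 0.203000 + 0.213000 = 0.416000
The terms with overloaded truck present sum to 0.213000, so
  P(overloaded truck | strain alarm, structural fatigue) = 0.213000 / 0.416000 ≈ 0.512

P(overloaded truck | strain alarm, structural fatigue) ≈ 0.512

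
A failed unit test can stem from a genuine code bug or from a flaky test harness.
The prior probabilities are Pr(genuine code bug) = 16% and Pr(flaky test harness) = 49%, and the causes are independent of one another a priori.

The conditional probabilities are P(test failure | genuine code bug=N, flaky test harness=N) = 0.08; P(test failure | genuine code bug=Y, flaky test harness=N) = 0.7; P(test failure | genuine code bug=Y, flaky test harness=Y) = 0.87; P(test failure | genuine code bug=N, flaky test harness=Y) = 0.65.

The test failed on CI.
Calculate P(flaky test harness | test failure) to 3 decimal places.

P(flaky test harness | test failure) ≈ 0.786

P(test failure) = 0.08*0.84*0.51 + 0.65*0.84*0.49 + 0.7*0.16*0.51 + 0.87*0.16*0.49 = 0.034272 + 0.267540 + 0.057120 + 0.068208 = 0.427140
Restricting to configurations with flaky test harness present: 0.267540 + 0.068208 = 0.335748.
P(flaky test harness | test failure) = 0.335748 / 0.427140 ≈ 0.786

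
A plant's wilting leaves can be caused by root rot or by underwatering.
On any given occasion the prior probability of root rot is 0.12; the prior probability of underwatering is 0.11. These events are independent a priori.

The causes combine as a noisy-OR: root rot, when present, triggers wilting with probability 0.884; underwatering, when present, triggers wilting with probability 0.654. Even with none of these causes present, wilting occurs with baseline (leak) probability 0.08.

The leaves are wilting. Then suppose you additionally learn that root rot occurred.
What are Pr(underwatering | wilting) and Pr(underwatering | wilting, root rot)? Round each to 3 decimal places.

Under noisy-OR, P(wilting | causes) = 1 − (1−0.08)·∏(1−qᵢ) over the active causes.
Enumerate the 4 (root rot, underwatering) configurations and weight by the priors:
  P(wilting) = 0.08×0.88×0.89 + 0.68168×0.88×0.11 + 0.89328×0.12×0.89 + 0.963075×0.12×0.11
        = 0.062656 + 0.065987 + 0.095402 + 0.012713 = 0.236758
Configurations with underwatering contribute 0.078700, so
  P(underwatering | wilting) = 0.078700 / 0.236758 ≈ 0.332

Now also conditioning on root rot=true:
Weight on underwatering=true, given the evidence: 0.963075*0.11 = 0.105938
Normalizer over all consistent configurations: 0.89328*0.89 + 0.963075*0.11 = 0.900957
P(underwatering | wilting, root rot) = 0.105938/0.900957 ≈ 0.118
This is intercausal reasoning (explaining away): once root rot accounts for the wilting, underwatering becomes less likely.

Pr(underwatering | wilting) ≈ 0.332; Pr(underwatering | wilting, root rot) ≈ 0.118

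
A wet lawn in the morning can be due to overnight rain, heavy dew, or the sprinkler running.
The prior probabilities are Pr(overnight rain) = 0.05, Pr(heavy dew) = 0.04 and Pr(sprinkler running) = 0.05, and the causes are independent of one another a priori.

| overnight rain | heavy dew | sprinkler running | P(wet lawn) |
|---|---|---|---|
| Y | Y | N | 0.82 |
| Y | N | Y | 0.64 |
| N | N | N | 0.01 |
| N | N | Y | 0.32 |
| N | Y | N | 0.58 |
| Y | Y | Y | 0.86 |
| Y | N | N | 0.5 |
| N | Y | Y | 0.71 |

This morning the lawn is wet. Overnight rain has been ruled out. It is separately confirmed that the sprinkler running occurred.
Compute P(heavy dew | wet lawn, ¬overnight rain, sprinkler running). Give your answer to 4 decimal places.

P(wet lawn | ¬overnight rain, sprinkler running) = 0.32·0.96 + 0.71·0.04 = 0.307200 + 0.028400 = 0.335600
Of this, 0.028400 comes from 0.71·0.04 (the heavy dew=true cases).
So P(heavy dew | wet lawn, ¬overnight rain, sprinkler running) = 0.028400/0.335600 ≈ 0.0846.

P(heavy dew | wet lawn, ¬overnight rain, sprinkler running) ≈ 0.0846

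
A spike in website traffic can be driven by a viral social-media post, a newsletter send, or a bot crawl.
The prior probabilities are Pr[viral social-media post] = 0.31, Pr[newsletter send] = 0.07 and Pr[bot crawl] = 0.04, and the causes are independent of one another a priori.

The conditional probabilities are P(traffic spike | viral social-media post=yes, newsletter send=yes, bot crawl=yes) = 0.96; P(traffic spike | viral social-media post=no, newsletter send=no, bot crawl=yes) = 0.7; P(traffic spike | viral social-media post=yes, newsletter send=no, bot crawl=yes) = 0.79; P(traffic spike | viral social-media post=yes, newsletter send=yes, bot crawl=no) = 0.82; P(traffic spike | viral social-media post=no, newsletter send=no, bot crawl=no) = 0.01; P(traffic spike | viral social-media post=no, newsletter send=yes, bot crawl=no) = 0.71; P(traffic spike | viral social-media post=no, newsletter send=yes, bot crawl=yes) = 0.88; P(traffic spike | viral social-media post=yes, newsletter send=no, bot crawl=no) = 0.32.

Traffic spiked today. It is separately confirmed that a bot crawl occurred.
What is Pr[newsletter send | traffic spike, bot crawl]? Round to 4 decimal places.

P(traffic spike | bot crawl) = 0.7×0.69×0.93 + 0.88×0.69×0.07 + 0.79×0.31×0.93 + 0.96×0.31×0.07 = 0.449190 + 0.042504 + 0.227757 + 0.020832 = 0.740283
Restricting to configurations with newsletter send present: 0.042504 + 0.020832 = 0.063336.
P(newsletter send | traffic spike, bot crawl) = 0.063336 / 0.740283 ≈ 0.0856

Pr[newsletter send | traffic spike, bot crawl] ≈ 0.0856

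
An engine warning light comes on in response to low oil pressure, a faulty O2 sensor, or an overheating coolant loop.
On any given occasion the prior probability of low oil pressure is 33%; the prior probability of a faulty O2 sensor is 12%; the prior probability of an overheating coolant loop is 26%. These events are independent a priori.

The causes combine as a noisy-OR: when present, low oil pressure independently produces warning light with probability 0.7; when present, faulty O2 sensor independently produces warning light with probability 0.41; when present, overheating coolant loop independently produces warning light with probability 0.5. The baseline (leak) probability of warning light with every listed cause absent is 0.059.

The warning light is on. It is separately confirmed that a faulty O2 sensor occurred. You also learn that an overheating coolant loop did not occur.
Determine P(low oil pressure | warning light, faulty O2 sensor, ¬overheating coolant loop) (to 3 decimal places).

Under noisy-OR, P(warning light | causes) = 1 − (1−0.059)·∏(1−qᵢ) over the active causes.
By total probability over both values of low oil pressure:
  P(warning light | faulty O2 sensor, ¬overheating coolant loop) = 0.44481×0.67 + 0.833443×0.33
        = 0.298023 + 0.275036 = 0.573059
Keeping only the low oil pressure-present terms gives 0.275036, so
  P(low oil pressure | warning light, faulty O2 sensor, ¬overheating coolant loop) = 0.275036 / 0.573059 ≈ 0.480

P(low oil pressure | warning light, faulty O2 sensor, ¬overheating coolant loop) ≈ 0.480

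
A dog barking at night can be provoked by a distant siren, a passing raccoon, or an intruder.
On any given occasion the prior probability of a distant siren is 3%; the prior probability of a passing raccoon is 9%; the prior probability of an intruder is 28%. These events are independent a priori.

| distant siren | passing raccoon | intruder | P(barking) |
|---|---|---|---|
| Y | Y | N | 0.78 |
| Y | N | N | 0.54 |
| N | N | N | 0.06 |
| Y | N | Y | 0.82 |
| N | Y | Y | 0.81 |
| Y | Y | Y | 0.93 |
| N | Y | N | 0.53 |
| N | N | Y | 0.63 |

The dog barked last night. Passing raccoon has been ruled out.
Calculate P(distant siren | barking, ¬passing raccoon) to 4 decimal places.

P(barking | ¬passing raccoon) = 0.06×0.97×0.72 + 0.63×0.97×0.28 + 0.54×0.03×0.72 + 0.82×0.03×0.28 = 0.041904 + 0.171108 + 0.011664 + 0.006888 = 0.231564
Of this, 0.018552 comes from 0.011664 + 0.006888 (the distant siren=true cases).
Hence the posterior is 0.018552/0.231564 ≈ 0.0801.

P(distant siren | barking, ¬passing raccoon) ≈ 0.0801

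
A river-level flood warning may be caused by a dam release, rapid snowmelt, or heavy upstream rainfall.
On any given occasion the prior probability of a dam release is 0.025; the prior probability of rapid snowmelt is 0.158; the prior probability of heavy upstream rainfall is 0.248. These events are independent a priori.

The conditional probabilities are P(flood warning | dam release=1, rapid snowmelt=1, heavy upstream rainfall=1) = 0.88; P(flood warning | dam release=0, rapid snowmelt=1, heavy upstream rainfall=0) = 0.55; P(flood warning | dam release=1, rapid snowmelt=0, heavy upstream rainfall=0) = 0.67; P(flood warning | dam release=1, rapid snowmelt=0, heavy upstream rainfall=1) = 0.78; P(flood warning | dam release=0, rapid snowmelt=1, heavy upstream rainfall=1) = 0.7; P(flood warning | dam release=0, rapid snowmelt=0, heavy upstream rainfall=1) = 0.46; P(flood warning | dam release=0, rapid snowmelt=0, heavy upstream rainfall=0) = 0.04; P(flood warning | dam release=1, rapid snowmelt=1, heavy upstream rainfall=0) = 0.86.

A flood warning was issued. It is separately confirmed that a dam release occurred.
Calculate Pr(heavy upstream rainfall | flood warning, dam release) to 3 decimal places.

Numerator (weight on configurations with heavy upstream rainfall): 0.162876 + 0.034482 = 0.197358
The normalizing constant is 0.67×0.842×0.752 + 0.78×0.842×0.248 + 0.86×0.158×0.752 + 0.88×0.158×0.248 = 0.723773
P(heavy upstream rainfall | flood warning, dam release) = 0.197358/0.723773 ≈ 0.273

Pr(heavy upstream rainfall | flood warning, dam release) ≈ 0.273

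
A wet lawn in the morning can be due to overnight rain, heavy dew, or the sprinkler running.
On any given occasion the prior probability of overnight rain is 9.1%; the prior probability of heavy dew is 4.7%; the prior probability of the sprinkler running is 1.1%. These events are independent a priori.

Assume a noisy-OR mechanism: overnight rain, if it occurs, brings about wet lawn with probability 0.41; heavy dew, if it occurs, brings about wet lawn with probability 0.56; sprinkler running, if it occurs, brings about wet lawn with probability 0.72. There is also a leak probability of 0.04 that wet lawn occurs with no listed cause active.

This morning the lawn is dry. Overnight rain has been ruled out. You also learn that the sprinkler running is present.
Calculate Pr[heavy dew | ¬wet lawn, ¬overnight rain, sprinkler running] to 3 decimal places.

Pr[heavy dew | ¬wet lawn, ¬overnight rain, sprinkler running] ≈ 0.021

Under noisy-OR, P(wet lawn | causes) = 1 − (1−0.04)·∏(1−qᵢ) over the active causes.
Enumerate both values of heavy dew and weight by the priors:
  P(¬wet lawn | ¬overnight rain, sprinkler running) = 0.2688×0.953 + 0.118272×0.047
        = 0.256166 + 0.005559 = 0.261725
Keeping only the heavy dew-present terms gives 0.005559, so
  P(heavy dew | ¬wet lawn, ¬overnight rain, sprinkler running) = 0.005559 / 0.261725 ≈ 0.021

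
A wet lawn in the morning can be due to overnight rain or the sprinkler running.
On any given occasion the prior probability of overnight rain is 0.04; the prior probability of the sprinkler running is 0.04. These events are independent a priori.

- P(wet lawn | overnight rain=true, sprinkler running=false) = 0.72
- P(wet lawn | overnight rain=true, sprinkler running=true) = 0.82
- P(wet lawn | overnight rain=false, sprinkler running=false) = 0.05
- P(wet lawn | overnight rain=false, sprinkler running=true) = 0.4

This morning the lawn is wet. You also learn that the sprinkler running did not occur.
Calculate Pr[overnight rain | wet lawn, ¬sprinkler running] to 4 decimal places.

Enumerate both values of overnight rain and weight by the priors:
  P(wet lawn | ¬sprinkler running) = 0.05*0.96 + 0.72*0.04
        = 0.048000 + 0.028800 = 0.076800
The terms with overnight rain present sum to 0.028800, so
  P(overnight rain | wet lawn, ¬sprinkler running) = 0.028800 / 0.076800 ≈ 0.3750

Pr[overnight rain | wet lawn, ¬sprinkler running] ≈ 0.3750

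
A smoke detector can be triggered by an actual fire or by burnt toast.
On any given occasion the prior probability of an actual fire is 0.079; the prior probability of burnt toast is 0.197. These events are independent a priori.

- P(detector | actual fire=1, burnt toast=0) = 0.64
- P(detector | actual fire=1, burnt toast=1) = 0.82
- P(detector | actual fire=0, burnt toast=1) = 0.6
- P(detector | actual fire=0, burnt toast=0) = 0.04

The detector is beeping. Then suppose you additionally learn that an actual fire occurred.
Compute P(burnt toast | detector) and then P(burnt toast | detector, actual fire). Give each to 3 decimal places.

P(detector) = 0.04*0.921*0.803 + 0.6*0.921*0.197 + 0.64*0.079*0.803 + 0.82*0.079*0.197 = 0.029583 + 0.108862 + 0.040600 + 0.012762 = 0.191807
Restricting to configurations with burnt toast present: 0.108862 + 0.012762 = 0.121624.
So P(burnt toast | detector) = 0.121624/0.191807 ≈ 0.634.

Now condition on the additional information:
P(detector | actual fire) = 0.64·0.803 + 0.82·0.197 = 0.513920 + 0.161540 = 0.675460
Of this, 0.161540 comes from 0.82·0.197 (the burnt toast=true cases).
Hence the posterior is 0.161540/0.675460 ≈ 0.239.

P(burnt toast | detector) ≈ 0.634; P(burnt toast | detector, actual fire) ≈ 0.239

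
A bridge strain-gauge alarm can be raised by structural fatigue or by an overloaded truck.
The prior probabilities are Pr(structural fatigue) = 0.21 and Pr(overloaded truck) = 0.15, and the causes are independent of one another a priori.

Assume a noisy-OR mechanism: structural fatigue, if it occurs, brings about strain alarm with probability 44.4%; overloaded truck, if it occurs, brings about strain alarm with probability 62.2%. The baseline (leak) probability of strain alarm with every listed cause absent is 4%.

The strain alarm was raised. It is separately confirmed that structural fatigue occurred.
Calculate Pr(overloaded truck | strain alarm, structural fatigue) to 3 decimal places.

Under noisy-OR, P(strain alarm | causes) = 1 − (1−0.04)·∏(1−qᵢ) over the active causes.
By total probability over both values of overloaded truck:
  P(strain alarm | structural fatigue) = 0.46624×0.85 + 0.798239×0.15
        = 0.396304 + 0.119736 = 0.516040
Configurations with overloaded truck contribute 0.119736, so
  P(overloaded truck | strain alarm, structural fatigue) = 0.119736 / 0.516040 ≈ 0.232

Pr(overloaded truck | strain alarm, structural fatigue) ≈ 0.232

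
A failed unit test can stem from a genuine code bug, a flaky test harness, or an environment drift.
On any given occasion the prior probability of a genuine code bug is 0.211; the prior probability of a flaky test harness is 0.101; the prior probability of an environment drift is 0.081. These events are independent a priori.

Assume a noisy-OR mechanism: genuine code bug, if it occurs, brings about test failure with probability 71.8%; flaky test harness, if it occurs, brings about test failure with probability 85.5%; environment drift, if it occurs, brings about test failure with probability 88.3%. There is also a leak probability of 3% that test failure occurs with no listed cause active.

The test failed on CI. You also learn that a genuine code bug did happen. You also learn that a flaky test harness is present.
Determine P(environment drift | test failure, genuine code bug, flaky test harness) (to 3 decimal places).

P(environment drift | test failure, genuine code bug, flaky test harness) ≈ 0.084

Under noisy-OR, P(test failure | causes) = 1 − (1−0.03)·∏(1−qᵢ) over the active causes.
Numerator (weight on configurations with environment drift): 0.995359*0.081 = 0.080624
Normalizer over all consistent configurations: 0.960337*0.919 + 0.995359*0.081 = 0.963174
P(environment drift | test failure, genuine code bug, flaky test harness) = 0.080624/0.963174 ≈ 0.084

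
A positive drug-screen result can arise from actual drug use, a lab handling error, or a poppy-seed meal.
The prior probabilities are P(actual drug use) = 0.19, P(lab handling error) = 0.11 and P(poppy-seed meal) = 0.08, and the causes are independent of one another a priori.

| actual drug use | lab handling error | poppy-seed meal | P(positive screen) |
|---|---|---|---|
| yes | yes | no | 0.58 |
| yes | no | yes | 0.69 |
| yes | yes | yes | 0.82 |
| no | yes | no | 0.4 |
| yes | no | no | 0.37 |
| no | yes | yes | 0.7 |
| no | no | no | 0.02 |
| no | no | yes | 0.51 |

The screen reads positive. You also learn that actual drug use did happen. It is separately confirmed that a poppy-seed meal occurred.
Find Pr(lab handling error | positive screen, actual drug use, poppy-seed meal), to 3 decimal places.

Numerator (weight on configurations with lab handling error): 0.82·0.11 = 0.090200
Denominator P(positive screen | actual drug use, poppy-seed meal): 0.69·0.89 + 0.82·0.11 = 0.704300
Posterior = 0.090200 / 0.704300 ≈ 0.128

Pr(lab handling error | positive screen, actual drug use, poppy-seed meal) ≈ 0.128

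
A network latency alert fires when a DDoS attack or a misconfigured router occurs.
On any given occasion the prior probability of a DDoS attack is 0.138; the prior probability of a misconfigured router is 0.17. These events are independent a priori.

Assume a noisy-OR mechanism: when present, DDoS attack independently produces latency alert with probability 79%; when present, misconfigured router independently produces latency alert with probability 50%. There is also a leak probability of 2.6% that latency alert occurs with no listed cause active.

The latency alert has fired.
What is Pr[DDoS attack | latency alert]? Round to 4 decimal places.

Under noisy-OR, P(latency alert | causes) = 1 − (1−0.026)·∏(1−qᵢ) over the active causes.
P(latency alert) = 0.026×0.862×0.83 + 0.513×0.862×0.17 + 0.79546×0.138×0.83 + 0.89773×0.138×0.17 = 0.018602 + 0.075175 + 0.091112 + 0.021061 = 0.205950
The DDoS attack-present share is 0.091112 + 0.021061 = 0.112173.
So P(DDoS attack | latency alert) = 0.112173/0.205950 ≈ 0.5447.

Pr[DDoS attack | latency alert] ≈ 0.5447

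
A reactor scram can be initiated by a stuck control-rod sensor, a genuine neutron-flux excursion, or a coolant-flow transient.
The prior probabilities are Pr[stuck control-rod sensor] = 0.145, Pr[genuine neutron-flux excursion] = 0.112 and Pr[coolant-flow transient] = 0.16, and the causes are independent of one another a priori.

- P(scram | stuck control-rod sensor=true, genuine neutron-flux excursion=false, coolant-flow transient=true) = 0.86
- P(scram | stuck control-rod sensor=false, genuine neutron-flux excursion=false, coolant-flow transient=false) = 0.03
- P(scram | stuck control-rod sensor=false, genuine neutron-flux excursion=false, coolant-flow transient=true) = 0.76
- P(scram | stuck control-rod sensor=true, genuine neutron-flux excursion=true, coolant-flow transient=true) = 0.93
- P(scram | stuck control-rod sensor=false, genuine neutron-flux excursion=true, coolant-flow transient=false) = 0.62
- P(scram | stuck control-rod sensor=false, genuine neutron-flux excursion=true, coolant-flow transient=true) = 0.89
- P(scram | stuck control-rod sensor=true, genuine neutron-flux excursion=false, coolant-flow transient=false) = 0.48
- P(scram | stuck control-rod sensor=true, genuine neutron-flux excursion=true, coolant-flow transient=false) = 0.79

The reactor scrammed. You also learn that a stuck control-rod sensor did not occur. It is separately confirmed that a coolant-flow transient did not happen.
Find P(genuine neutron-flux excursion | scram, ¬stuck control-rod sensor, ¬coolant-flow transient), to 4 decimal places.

P(scram | ¬stuck control-rod sensor, ¬coolant-flow transient) = 0.03×0.888 + 0.62×0.112 = 0.026640 + 0.069440 = 0.096080
The genuine neutron-flux excursion-present share is 0.62×0.112 = 0.069440.
P(genuine neutron-flux excursion | scram, ¬stuck control-rod sensor, ¬coolant-flow transient) = 0.069440 / 0.096080 ≈ 0.7227

P(genuine neutron-flux excursion | scram, ¬stuck control-rod sensor, ¬coolant-flow transient) ≈ 0.7227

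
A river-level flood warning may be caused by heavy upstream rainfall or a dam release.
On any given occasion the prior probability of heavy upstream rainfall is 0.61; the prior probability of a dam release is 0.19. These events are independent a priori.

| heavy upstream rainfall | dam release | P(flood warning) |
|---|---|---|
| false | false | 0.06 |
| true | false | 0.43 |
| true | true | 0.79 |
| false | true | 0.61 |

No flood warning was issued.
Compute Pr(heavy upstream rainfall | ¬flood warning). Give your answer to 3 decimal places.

Pr(heavy upstream rainfall | ¬flood warning) ≈ 0.484

P(¬flood warning) = 0.94·0.39·0.81 + 0.39·0.39·0.19 + 0.57·0.61·0.81 + 0.21·0.61·0.19 = 0.296946 + 0.028899 + 0.281637 + 0.024339 = 0.631821
Restricting to configurations with heavy upstream rainfall present: 0.281637 + 0.024339 = 0.305976.
P(heavy upstream rainfall | ¬flood warning) = 0.305976 / 0.631821 ≈ 0.484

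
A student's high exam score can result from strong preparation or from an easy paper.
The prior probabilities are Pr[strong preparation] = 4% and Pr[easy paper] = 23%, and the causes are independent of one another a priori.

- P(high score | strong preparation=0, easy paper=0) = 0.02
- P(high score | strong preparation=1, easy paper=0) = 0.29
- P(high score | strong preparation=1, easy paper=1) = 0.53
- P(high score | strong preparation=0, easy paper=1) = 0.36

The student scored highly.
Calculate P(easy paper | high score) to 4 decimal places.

P(easy paper | high score) ≈ 0.7806

P(high score) = 0.02×0.96×0.77 + 0.36×0.96×0.23 + 0.29×0.04×0.77 + 0.53×0.04×0.23 = 0.014784 + 0.079488 + 0.008932 + 0.004876 = 0.108080
The easy paper-present share is 0.079488 + 0.004876 = 0.084364.
P(easy paper | high score) = 0.084364 / 0.108080 ≈ 0.7806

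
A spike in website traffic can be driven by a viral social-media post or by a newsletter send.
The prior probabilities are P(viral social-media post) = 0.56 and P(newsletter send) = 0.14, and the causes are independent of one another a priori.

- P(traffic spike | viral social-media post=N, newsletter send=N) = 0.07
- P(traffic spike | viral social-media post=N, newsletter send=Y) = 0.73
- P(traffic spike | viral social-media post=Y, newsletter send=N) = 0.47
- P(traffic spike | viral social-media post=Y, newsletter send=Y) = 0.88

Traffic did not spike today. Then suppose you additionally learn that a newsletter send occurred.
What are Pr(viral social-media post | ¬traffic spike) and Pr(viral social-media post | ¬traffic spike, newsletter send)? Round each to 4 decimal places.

For the numerator, keep only viral social-media post=true terms: 0.255248 + 0.009408 = 0.264656
Denominator P(¬traffic spike): 0.93×0.44×0.86 + 0.27×0.44×0.14 + 0.53×0.56×0.86 + 0.12×0.56×0.14 = 0.633200
P(viral social-media post | ¬traffic spike) = 0.264656/0.633200 ≈ 0.4180

With the extra evidence:
Sum P(¬traffic spike|·) weighted by the priors over both values of viral social-media post:
  P(¬traffic spike | newsletter send) = 0.27×0.44 + 0.12×0.56
        = 0.118800 + 0.067200 = 0.186000
Configurations with viral social-media post contribute 0.067200, so
  P(viral social-media post | ¬traffic spike, newsletter send) = 0.067200 / 0.186000 ≈ 0.3613

Pr(viral social-media post | ¬traffic spike) ≈ 0.4180; Pr(viral social-media post | ¬traffic spike, newsletter send) ≈ 0.3613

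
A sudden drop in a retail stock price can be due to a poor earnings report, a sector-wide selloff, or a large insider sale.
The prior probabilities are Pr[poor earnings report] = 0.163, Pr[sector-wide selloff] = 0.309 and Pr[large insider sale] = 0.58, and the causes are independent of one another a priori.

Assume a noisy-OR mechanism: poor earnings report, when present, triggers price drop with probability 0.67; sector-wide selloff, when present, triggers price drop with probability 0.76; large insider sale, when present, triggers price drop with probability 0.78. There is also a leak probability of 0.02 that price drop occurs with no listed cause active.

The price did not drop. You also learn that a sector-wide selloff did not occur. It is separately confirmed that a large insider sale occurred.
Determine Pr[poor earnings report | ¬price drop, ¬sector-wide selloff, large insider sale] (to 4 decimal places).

Pr[poor earnings report | ¬price drop, ¬sector-wide selloff, large insider sale] ≈ 0.0604

Under noisy-OR, P(price drop | causes) = 1 − (1−0.02)·∏(1−qᵢ) over the active causes.
By total probability over both values of poor earnings report:
  P(¬price drop | ¬sector-wide selloff, large insider sale) = 0.2156·0.837 + 0.071148·0.163
        = 0.180457 + 0.011597 = 0.192054
The terms with poor earnings report present sum to 0.011597, so
  P(poor earnings report | ¬price drop, ¬sector-wide selloff, large insider sale) = 0.011597 / 0.192054 ≈ 0.0604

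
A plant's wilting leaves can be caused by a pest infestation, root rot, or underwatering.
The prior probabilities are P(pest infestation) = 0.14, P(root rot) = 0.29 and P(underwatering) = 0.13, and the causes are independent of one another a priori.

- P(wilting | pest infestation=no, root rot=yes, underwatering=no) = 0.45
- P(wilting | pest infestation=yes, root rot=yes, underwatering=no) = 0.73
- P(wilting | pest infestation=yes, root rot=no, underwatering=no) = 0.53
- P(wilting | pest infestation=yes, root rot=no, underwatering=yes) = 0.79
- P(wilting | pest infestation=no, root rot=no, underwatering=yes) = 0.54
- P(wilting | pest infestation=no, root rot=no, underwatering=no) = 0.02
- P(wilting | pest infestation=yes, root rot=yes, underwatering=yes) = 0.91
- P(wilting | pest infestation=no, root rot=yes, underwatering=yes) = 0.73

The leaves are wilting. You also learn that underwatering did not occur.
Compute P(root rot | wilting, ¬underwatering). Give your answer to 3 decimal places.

By total probability over the 4 (pest infestation, root rot) configurations:
  P(wilting | ¬underwatering) = 0.02*0.86*0.71 + 0.45*0.86*0.29 + 0.53*0.14*0.71 + 0.73*0.14*0.29
        = 0.012212 + 0.112230 + 0.052682 + 0.029638 = 0.206762
Configurations with root rot contribute 0.141868, so
  P(root rot | wilting, ¬underwatering) = 0.141868 / 0.206762 ≈ 0.686

P(root rot | wilting, ¬underwatering) ≈ 0.686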